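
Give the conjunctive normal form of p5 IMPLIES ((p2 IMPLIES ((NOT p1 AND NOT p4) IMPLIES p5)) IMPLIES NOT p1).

NOT p5 OR NOT p1

p5 IMPLIES ((p2 IMPLIES ((NOT p1 AND NOT p4) IMPLIES p5)) IMPLIES NOT p1)
≡ NOT p5 OR ((p2 IMPLIES ((NOT p1 AND NOT p4) IMPLIES p5)) IMPLIES NOT p1)   — eliminate IMPLIES
≡ NOT p5 OR NOT (p2 IMPLIES ((NOT p1 AND NOT p4) IMPLIES p5)) OR NOT p1   — eliminate IMPLIES
≡ NOT p5 OR NOT (NOT p2 OR ((NOT p1 AND NOT p4) IMPLIES p5)) OR NOT p1   — eliminate IMPLIES
≡ NOT p5 OR NOT (NOT p2 OR NOT (NOT p1 AND NOT p4) OR p5) OR NOT p1   — eliminate IMPLIES
≡ NOT p5 OR (NOT NOT p2 AND NOT NOT (NOT p1 AND NOT p4) AND NOT p5) OR NOT p1   — De Morgan
≡ NOT p5 OR (p2 AND NOT NOT (NOT p1 AND NOT p4) AND NOT p5) OR NOT p1   — double negation
≡ NOT p5 OR (p2 AND NOT p1 AND NOT p4 AND NOT p5) OR NOT p1   — double negation
≡ (NOT p5 OR p2 OR NOT p1) AND (NOT p5 OR NOT p1 OR NOT p1) AND (NOT p5 OR NOT p4 OR NOT p1) AND (NOT p5 OR NOT p5 OR NOT p1)   — distribute OR over AND
≡ NOT p5 OR NOT p1   — simplify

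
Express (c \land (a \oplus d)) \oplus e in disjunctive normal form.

(c \land a \land \lnot d \land \lnot e) \lor (c \land \lnot a \land d \land \lnot e) \lor (\lnot c \land e) \lor (\lnot a \land \lnot d \land e) \lor (d \land a \land e)

(c \land (a \oplus d)) \oplus e
≡ (c \land (a \oplus d) \land \lnot e) \lor (\lnot (c \land (a \oplus d)) \land e)   [expand \oplus]
≡ (c \land ((a \land \lnot d) \lor (\lnot a \land d)) \land \lnot e) \lor (\lnot (c \land (a \oplus d)) \land e)   [expand \oplus]
≡ (c \land ((a \land \lnot d) \lor (\lnot a \land d)) \land \lnot e) \lor (\lnot (c \land ((a \land \lnot d) \lor (\lnot a \land d))) \land e)   [expand \oplus]
≡ (c \land ((a \land \lnot d) \lor (\lnot a \land d)) \land \lnot e) \lor ((\lnot c \lor \lnot ((a \land \lnot d) \lor (\lnot a \land d))) \land e)   [De Morgan]
≡ (c \land ((a \land \lnot d) \lor (\lnot a \land d)) \land \lnot e) \lor ((\lnot c \lor (\lnot (a \land \lnot d) \land \lnot (\lnot a \land d))) \land e)   [De Morgan]
≡ (c \land ((a \land \lnot d) \lor (\lnot a \land d)) \land \lnot e) \lor ((\lnot c \lor ((\lnot a \lor \lnot \lnot d) \land \lnot (\lnot a \land d))) \land e)   [De Morgan]
≡ (c \land ((a \land \lnot d) \lor (\lnot a \land d)) \land \lnot e) \lor ((\lnot c \lor ((\lnot a \lor d) \land \lnot (\lnot a \land d))) \land e)   [double negation]
≡ (c \land ((a \land \lnot d) \lor (\lnot a \land d)) \land \lnot e) \lor ((\lnot c \lor ((\lnot a \lor d) \land (\lnot \lnot a \lor \lnot d))) \land e)   [De Morgan]
≡ (c \land ((a \land \lnot d) \lor (\lnot a \land d)) \land \lnot e) \lor ((\lnot c \lor ((\lnot a \lor d) \land (a \lor \lnot d))) \land e)   [double negation]
≡ (c \land a \land \lnot d \land \lnot e) \lor (c \land \lnot a \land d \land \lnot e) \lor (\lnot c \land e) \lor (\lnot a \land a \land e) \lor (\lnot a \land \lnot d \land e) \lor (d \land a \land e) \lor (d \land \lnot d \land e)   [distribute \land over \lor]
≡ (c \land a \land \lnot d \land \lnot e) \lor (c \land \lnot a \land d \land \lnot e) \lor (\lnot c \land e) \lor (\lnot a \land \lnot d \land e) \lor (d \land a \land e)   [simplify]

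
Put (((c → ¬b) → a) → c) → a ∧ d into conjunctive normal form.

(c ∨ a) ∧ (b ∨ a) ∧ (¬c ∨ a) ∧ (¬c ∨ d)

(((c → ¬b) → a) → c) → a ∧ d
≡ ¬(((c → ¬b) → a) → c) ∨ a ∧ d   [eliminate →]
≡ ¬(¬((c → ¬b) → a) ∨ c) ∨ a ∧ d   [eliminate →]
≡ ¬(¬(¬(c → ¬b) ∨ a) ∨ c) ∨ a ∧ d   [eliminate →]
≡ ¬(¬(¬(¬c ∨ ¬b) ∨ a) ∨ c) ∨ a ∧ d   [eliminate →]
≡ ¬¬(¬(¬c ∨ ¬b) ∨ a) ∧ ¬c ∨ a ∧ d   [De Morgan]
≡ (¬(¬c ∨ ¬b) ∨ a) ∧ ¬c ∨ a ∧ d   [double negation]
≡ (¬¬c ∧ ¬¬b ∨ a) ∧ ¬c ∨ a ∧ d   [De Morgan]
≡ (c ∧ ¬¬b ∨ a) ∧ ¬c ∨ a ∧ d   [double negation]
≡ (c ∧ b ∨ a) ∧ ¬c ∨ a ∧ d   [double negation]
≡ (c ∨ a ∨ a) ∧ (c ∨ a ∨ d) ∧ (b ∨ a ∨ a) ∧ (b ∨ a ∨ d) ∧ (¬c ∨ a) ∧ (¬c ∨ d)   [distribute ∨ over ∧]
≡ (c ∨ a) ∧ (b ∨ a) ∧ (¬c ∨ a) ∧ (¬c ∨ d)   [simplify]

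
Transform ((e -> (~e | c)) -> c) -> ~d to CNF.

(~e | c | ~d) & (~c | ~d)

((e -> (~e | c)) -> c) -> ~d
≡ ~((e -> (~e | c)) -> c) | ~d   (eliminate ->)
≡ ~(~(e -> (~e | c)) | c) | ~d   (eliminate ->)
≡ ~(~(~e | ~e | c) | c) | ~d   (eliminate ->)
≡ (~~(~e | ~e | c) & ~c) | ~d   (De Morgan)
≡ ((~e | ~e | c) & ~c) | ~d   (double negation)
≡ (~e | ~e | c | ~d) & (~c | ~d)   (distribute | over &)
≡ (~e | c | ~d) & (~c | ~d)   (simplify)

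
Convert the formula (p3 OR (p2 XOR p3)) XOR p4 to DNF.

(p3 OR (p2 XOR p3)) XOR p4
≡ ((p3 OR (p2 XOR p3)) AND NOT p4) OR (NOT (p3 OR (p2 XOR p3)) AND p4)   [expand XOR]
≡ ((p3 OR (p2 AND NOT p3) OR (NOT p2 AND p3)) AND NOT p4) OR (NOT (p3 OR (p2 XOR p3)) AND p4)   [expand XOR]
≡ ((p3 OR (p2 AND NOT p3) OR (NOT p2 AND p3)) AND NOT p4) OR (NOT (p3 OR (p2 AND NOT p3) OR (NOT p2 AND p3)) AND p4)   [expand XOR]
≡ ((p3 OR (p2 AND NOT p3) OR (NOT p2 AND p3)) AND NOT p4) OR (NOT p3 AND NOT (p2 AND NOT p3) AND NOT (NOT p2 AND p3) AND p4)   [De Morgan]
≡ ((p3 OR (p2 AND NOT p3) OR (NOT p2 AND p3)) AND NOT p4) OR (NOT p3 AND (NOT p2 OR NOT NOT p3) AND NOT (NOT p2 AND p3) AND p4)   [De Morgan]
≡ ((p3 OR (p2 AND NOT p3) OR (NOT p2 AND p3)) AND NOT p4) OR (NOT p3 AND (NOT p2 OR p3) AND NOT (NOT p2 AND p3) AND p4)   [double negation]
≡ ((p3 OR (p2 AND NOT p3) OR (NOT p2 AND p3)) AND NOT p4) OR (NOT p3 AND (NOT p2 OR p3) AND (NOT NOT p2 OR NOT p3) AND p4)   [De Morgan]
≡ ((p3 OR (p2 AND NOT p3) OR (NOT p2 AND p3)) AND NOT p4) OR (NOT p3 AND (NOT p2 OR p3) AND (p2 OR NOT p3) AND p4)   [double negation]
≡ (p3 AND NOT p4) OR (p2 AND NOT p3 AND NOT p4) OR (NOT p2 AND p3 AND NOT p4) OR (NOT p3 AND NOT p2 AND p2 AND p4) OR (NOT p3 AND NOT p2 AND NOT p3 AND p4) OR (NOT p3 AND p3 AND p2 AND p4) OR (NOT p3 AND p3 AND NOT p3 AND p4)   [distribute AND over OR]
≡ (p3 AND NOT p4) OR (p2 AND NOT p3 AND NOT p4) OR (NOT p3 AND NOT p2 AND p4)   [simplify]

(p3 AND NOT p4) OR (p2 AND NOT p3 AND NOT p4) OR (NOT p3 AND NOT p2 AND p4)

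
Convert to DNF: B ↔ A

(¬B ∧ ¬A) ∨ (A ∧ B)

B ↔ A
= (B → A) ∧ (A → B)   (eliminate ↔)
= (¬B ∨ A) ∧ (A → B)   (eliminate →)
= (¬B ∨ A) ∧ (¬A ∨ B)   (eliminate →)
= (¬B ∧ ¬A) ∨ (¬B ∧ B) ∨ (A ∧ ¬A) ∨ (A ∧ B)   (distribute ∧ over ∨)
= (¬B ∧ ¬A) ∨ (A ∧ B)   (simplify)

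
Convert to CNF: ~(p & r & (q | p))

~(p & r & (q | p))
= ~p | ~r | ~(q | p)   — De Morgan
= ~p | ~r | (~q & ~p)   — De Morgan
= (~p | ~r | ~q) & (~p | ~r | ~p)   — distribute | over &
= ~p | ~r   — simplify

~p | ~r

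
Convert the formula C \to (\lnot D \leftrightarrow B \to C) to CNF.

C \to (\lnot D \leftrightarrow B \to C)
= \lnot C \lor (\lnot D \leftrightarrow B \to C)   [eliminate \to]
= \lnot C \lor (\lnot D \to (B \to C)) \land ((B \to C) \to \lnot D)   [eliminate \leftrightarrow]
= \lnot C \lor (\lnot \lnot D \lor (B \to C)) \land ((B \to C) \to \lnot D)   [eliminate \to]
= \lnot C \lor (\lnot \lnot D \lor \lnot B \lor C) \land ((B \to C) \to \lnot D)   [eliminate \to]
= \lnot C \lor (\lnot \lnot D \lor \lnot B \lor C) \land (\lnot (B \to C) \lor \lnot D)   [eliminate \to]
= \lnot C \lor (\lnot \lnot D \lor \lnot B \lor C) \land (\lnot (\lnot B \lor C) \lor \lnot D)   [eliminate \to]
= \lnot C \lor (D \lor \lnot B \lor C) \land (\lnot (\lnot B \lor C) \lor \lnot D)   [double negation]
= \lnot C \lor (D \lor \lnot B \lor C) \land (\lnot \lnot B \land \lnot C \lor \lnot D)   [De Morgan]
= \lnot C \lor (D \lor \lnot B \lor C) \land (B \land \lnot C \lor \lnot D)   [double negation]
= (\lnot C \lor D \lor \lnot B \lor C) \land (\lnot C \lor B \lor \lnot D) \land (\lnot C \lor \lnot C \lor \lnot D)   [distribute \lor over \land]
= \lnot C \lor \lnot D   [simplify]

\lnot C \lor \lnot D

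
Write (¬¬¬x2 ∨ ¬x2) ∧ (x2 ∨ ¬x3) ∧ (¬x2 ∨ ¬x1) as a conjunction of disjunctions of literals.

¬x2 ∧ (x2 ∨ ¬x3)

(¬¬¬x2 ∨ ¬x2) ∧ (x2 ∨ ¬x3) ∧ (¬x2 ∨ ¬x1)
≡ (¬x2 ∨ ¬x2) ∧ (x2 ∨ ¬x3) ∧ (¬x2 ∨ ¬x1)   [double negation]
≡ ¬x2 ∧ (x2 ∨ ¬x3)   [simplify]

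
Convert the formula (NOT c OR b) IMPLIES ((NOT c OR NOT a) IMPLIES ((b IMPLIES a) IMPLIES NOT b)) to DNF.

(c AND a) OR (b AND NOT a) OR NOT b

(NOT c OR b) IMPLIES ((NOT c OR NOT a) IMPLIES ((b IMPLIES a) IMPLIES NOT b))
≡ NOT (NOT c OR b) OR ((NOT c OR NOT a) IMPLIES ((b IMPLIES a) IMPLIES NOT b))   [eliminate IMPLIES]
≡ NOT (NOT c OR b) OR NOT (NOT c OR NOT a) OR ((b IMPLIES a) IMPLIES NOT b)   [eliminate IMPLIES]
≡ NOT (NOT c OR b) OR NOT (NOT c OR NOT a) OR NOT (b IMPLIES a) OR NOT b   [eliminate IMPLIES]
≡ NOT (NOT c OR b) OR NOT (NOT c OR NOT a) OR NOT (NOT b OR a) OR NOT b   [eliminate IMPLIES]
≡ (NOT NOT c AND NOT b) OR NOT (NOT c OR NOT a) OR NOT (NOT b OR a) OR NOT b   [De Morgan]
≡ (c AND NOT b) OR NOT (NOT c OR NOT a) OR NOT (NOT b OR a) OR NOT b   [double negation]
≡ (c AND NOT b) OR (NOT NOT c AND NOT NOT a) OR NOT (NOT b OR a) OR NOT b   [De Morgan]
≡ (c AND NOT b) OR (c AND NOT NOT a) OR NOT (NOT b OR a) OR NOT b   [double negation]
≡ (c AND NOT b) OR (c AND a) OR NOT (NOT b OR a) OR NOT b   [double negation]
≡ (c AND NOT b) OR (c AND a) OR (NOT NOT b AND NOT a) OR NOT b   [De Morgan]
≡ (c AND NOT b) OR (c AND a) OR (b AND NOT a) OR NOT b   [double negation]
≡ (c AND a) OR (b AND NOT a) OR NOT b   [simplify]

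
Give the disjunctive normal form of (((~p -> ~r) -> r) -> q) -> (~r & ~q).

(r & ~q) | (~r & ~q)

(((~p -> ~r) -> r) -> q) -> (~r & ~q)
≡ ~(((~p -> ~r) -> r) -> q) | (~r & ~q)   [eliminate ->]
≡ ~(~((~p -> ~r) -> r) | q) | (~r & ~q)   [eliminate ->]
≡ ~(~(~(~p -> ~r) | r) | q) | (~r & ~q)   [eliminate ->]
≡ ~(~(~(~~p | ~r) | r) | q) | (~r & ~q)   [eliminate ->]
≡ (~~(~(~~p | ~r) | r) & ~q) | (~r & ~q)   [De Morgan]
≡ ((~(~~p | ~r) | r) & ~q) | (~r & ~q)   [double negation]
≡ (((~~~p & ~~r) | r) & ~q) | (~r & ~q)   [De Morgan]
≡ (((~p & ~~r) | r) & ~q) | (~r & ~q)   [double negation]
≡ (((~p & r) | r) & ~q) | (~r & ~q)   [double negation]
≡ (~p & r & ~q) | (r & ~q) | (~r & ~q)   [distribute & over |]
≡ (r & ~q) | (~r & ~q)   [simplify]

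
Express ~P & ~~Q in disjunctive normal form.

~P & ~~Q
= ~P & Q   — double negation

~P & Q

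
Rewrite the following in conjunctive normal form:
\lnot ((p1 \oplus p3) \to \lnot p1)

(\lnot p1 \lor \lnot p3) \land p1

\lnot ((p1 \oplus p3) \to \lnot p1)
≡ \lnot (\lnot (p1 \oplus p3) \lor \lnot p1)
≡ \lnot (\lnot ((p1 \lor p3) \land \lnot (p1 \land p3)) \lor \lnot p1)
≡ \lnot \lnot ((p1 \lor p3) \land \lnot (p1 \land p3)) \land \lnot \lnot p1
≡ (p1 \lor p3) \land \lnot (p1 \land p3) \land \lnot \lnot p1
≡ (p1 \lor p3) \land (\lnot p1 \lor \lnot p3) \land \lnot \lnot p1
≡ (p1 \lor p3) \land (\lnot p1 \lor \lnot p3) \land p1
≡ (\lnot p1 \lor \lnot p3) \land p1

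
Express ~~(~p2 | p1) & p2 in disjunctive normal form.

p1 & p2

~~(~p2 | p1) & p2
≡ (~p2 | p1) & p2   (double negation)
≡ (~p2 & p2) | (p1 & p2)   (distribute & over |)
≡ p1 & p2   (simplify)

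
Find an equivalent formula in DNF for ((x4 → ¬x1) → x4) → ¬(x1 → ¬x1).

¬x4 ∨ x1

((x4 → ¬x1) → x4) → ¬(x1 → ¬x1)
⇔ ¬((x4 → ¬x1) → x4) ∨ ¬(x1 → ¬x1)   (eliminate →)
⇔ ¬(¬(x4 → ¬x1) ∨ x4) ∨ ¬(x1 → ¬x1)   (eliminate →)
⇔ ¬(¬(¬x4 ∨ ¬x1) ∨ x4) ∨ ¬(x1 → ¬x1)   (eliminate →)
⇔ ¬(¬(¬x4 ∨ ¬x1) ∨ x4) ∨ ¬(¬x1 ∨ ¬x1)   (eliminate →)
⇔ ¬¬(¬x4 ∨ ¬x1) ∧ ¬x4 ∨ ¬(¬x1 ∨ ¬x1)   (De Morgan)
⇔ (¬x4 ∨ ¬x1) ∧ ¬x4 ∨ ¬(¬x1 ∨ ¬x1)   (double negation)
⇔ (¬x4 ∨ ¬x1) ∧ ¬x4 ∨ ¬¬x1 ∧ ¬¬x1   (De Morgan)
⇔ (¬x4 ∨ ¬x1) ∧ ¬x4 ∨ x1 ∧ ¬¬x1   (double negation)
⇔ (¬x4 ∨ ¬x1) ∧ ¬x4 ∨ x1 ∧ x1   (double negation)
⇔ ¬x4 ∧ ¬x4 ∨ ¬x1 ∧ ¬x4 ∨ x1 ∧ x1   (distribute ∧ over ∨)
⇔ ¬x4 ∨ x1   (simplify)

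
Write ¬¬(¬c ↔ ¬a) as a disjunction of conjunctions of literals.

¬¬(¬c ↔ ¬a)
≡ ¬¬((¬c → ¬a) ∧ (¬a → ¬c))   (eliminate ↔)
≡ ¬¬((¬¬c ∨ ¬a) ∧ (¬a → ¬c))   (eliminate →)
≡ ¬¬((¬¬c ∨ ¬a) ∧ (¬¬a ∨ ¬c))   (eliminate →)
≡ (¬¬c ∨ ¬a) ∧ (¬¬a ∨ ¬c)   (double negation)
≡ (c ∨ ¬a) ∧ (¬¬a ∨ ¬c)   (double negation)
≡ (c ∨ ¬a) ∧ (a ∨ ¬c)   (double negation)
≡ (c ∧ a) ∨ (c ∧ ¬c) ∨ (¬a ∧ a) ∨ (¬a ∧ ¬c)   (distribute ∧ over ∨)
≡ (c ∧ a) ∨ (¬a ∧ ¬c)   (simplify)

(c ∧ a) ∨ (¬a ∧ ¬c)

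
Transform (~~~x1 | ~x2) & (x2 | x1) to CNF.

(~x1 | ~x2) & (x2 | x1)

(~~~x1 | ~x2) & (x2 | x1)
≡ (~x1 | ~x2) & (x2 | x1)   [double negation]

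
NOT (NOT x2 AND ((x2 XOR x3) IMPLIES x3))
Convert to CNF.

NOT (NOT x2 AND ((x2 XOR x3) IMPLIES x3))
⇔ NOT (NOT x2 AND (NOT (x2 XOR x3) OR x3))   (eliminate IMPLIES)
⇔ NOT (NOT x2 AND (NOT ((x2 OR x3) AND NOT (x2 AND x3)) OR x3))   (expand XOR)
⇔ NOT NOT x2 OR NOT (NOT ((x2 OR x3) AND NOT (x2 AND x3)) OR x3)   (De Morgan)
⇔ x2 OR NOT (NOT ((x2 OR x3) AND NOT (x2 AND x3)) OR x3)   (double negation)
⇔ x2 OR (NOT NOT ((x2 OR x3) AND NOT (x2 AND x3)) AND NOT x3)   (De Morgan)
⇔ x2 OR ((x2 OR x3) AND NOT (x2 AND x3) AND NOT x3)   (double negation)
⇔ x2 OR ((x2 OR x3) AND (NOT x2 OR NOT x3) AND NOT x3)   (De Morgan)
⇔ (x2 OR x2 OR x3) AND (x2 OR NOT x2 OR NOT x3) AND (x2 OR NOT x3)   (distribute OR over AND)
⇔ (x2 OR x3) AND (x2 OR NOT x3)   (simplify)

(x2 OR x3) AND (x2 OR NOT x3)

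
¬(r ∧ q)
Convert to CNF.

¬(r ∧ q)
= ¬r ∨ ¬q

¬r ∨ ¬q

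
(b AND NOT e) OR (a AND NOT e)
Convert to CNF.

(b OR a) AND NOT e

(b AND NOT e) OR (a AND NOT e)
= (b OR a) AND (b OR NOT e) AND (NOT e OR a) AND (NOT e OR NOT e)
= (b OR a) AND NOT e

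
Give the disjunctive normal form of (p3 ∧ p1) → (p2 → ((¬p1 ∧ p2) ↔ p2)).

(p3 ∧ p1) → (p2 → ((¬p1 ∧ p2) ↔ p2))
= ¬(p3 ∧ p1) ∨ (p2 → ((¬p1 ∧ p2) ↔ p2))   [eliminate →]
= ¬(p3 ∧ p1) ∨ ¬p2 ∨ ((¬p1 ∧ p2) ↔ p2)   [eliminate →]
= ¬(p3 ∧ p1) ∨ ¬p2 ∨ (((¬p1 ∧ p2) → p2) ∧ (p2 → (¬p1 ∧ p2)))   [eliminate ↔]
= ¬(p3 ∧ p1) ∨ ¬p2 ∨ ((¬(¬p1 ∧ p2) ∨ p2) ∧ (p2 → (¬p1 ∧ p2)))   [eliminate →]
= ¬(p3 ∧ p1) ∨ ¬p2 ∨ ((¬(¬p1 ∧ p2) ∨ p2) ∧ (¬p2 ∨ (¬p1 ∧ p2)))   [eliminate →]
= ¬p3 ∨ ¬p1 ∨ ¬p2 ∨ ((¬(¬p1 ∧ p2) ∨ p2) ∧ (¬p2 ∨ (¬p1 ∧ p2)))   [De Morgan]
= ¬p3 ∨ ¬p1 ∨ ¬p2 ∨ ((¬¬p1 ∨ ¬p2 ∨ p2) ∧ (¬p2 ∨ (¬p1 ∧ p2)))   [De Morgan]
= ¬p3 ∨ ¬p1 ∨ ¬p2 ∨ ((p1 ∨ ¬p2 ∨ p2) ∧ (¬p2 ∨ (¬p1 ∧ p2)))   [double negation]
= ¬p3 ∨ ¬p1 ∨ ¬p2 ∨ (p1 ∧ ¬p2) ∨ (p1 ∧ ¬p1 ∧ p2) ∨ (¬p2 ∧ ¬p2) ∨ (¬p2 ∧ ¬p1 ∧ p2) ∨ (p2 ∧ ¬p2) ∨ (p2 ∧ ¬p1 ∧ p2)   [distribute ∧ over ∨]
= ¬p3 ∨ ¬p1 ∨ ¬p2   [simplify]

¬p3 ∨ ¬p1 ∨ ¬p2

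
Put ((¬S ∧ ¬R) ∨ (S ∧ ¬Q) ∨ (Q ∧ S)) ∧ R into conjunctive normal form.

(¬R ∨ S) ∧ R

((¬S ∧ ¬R) ∨ (S ∧ ¬Q) ∨ (Q ∧ S)) ∧ R
= (¬S ∨ S ∨ Q) ∧ (¬S ∨ S ∨ S) ∧ (¬S ∨ ¬Q ∨ Q) ∧ (¬S ∨ ¬Q ∨ S) ∧ (¬R ∨ S ∨ Q) ∧ (¬R ∨ S ∨ S) ∧ (¬R ∨ ¬Q ∨ Q) ∧ (¬R ∨ ¬Q ∨ S) ∧ R   (distribute ∨ over ∧)
= (¬R ∨ S) ∧ R   (simplify)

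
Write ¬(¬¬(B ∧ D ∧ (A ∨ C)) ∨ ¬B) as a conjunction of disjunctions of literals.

(¬B ∨ ¬D ∨ ¬A) ∧ (¬B ∨ ¬D ∨ ¬C) ∧ B

¬(¬¬(B ∧ D ∧ (A ∨ C)) ∨ ¬B)
= ¬¬¬(B ∧ D ∧ (A ∨ C)) ∧ ¬¬B
= ¬(B ∧ D ∧ (A ∨ C)) ∧ ¬¬B
= (¬B ∨ ¬D ∨ ¬(A ∨ C)) ∧ ¬¬B
= (¬B ∨ ¬D ∨ (¬A ∧ ¬C)) ∧ ¬¬B
= (¬B ∨ ¬D ∨ (¬A ∧ ¬C)) ∧ B
= (¬B ∨ ¬D ∨ ¬A) ∧ (¬B ∨ ¬D ∨ ¬C) ∧ B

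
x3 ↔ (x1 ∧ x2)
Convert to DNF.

(¬x3 ∧ ¬x1) ∨ (¬x3 ∧ ¬x2) ∨ (x1 ∧ x2 ∧ x3)

x3 ↔ (x1 ∧ x2)
≡ (x3 → (x1 ∧ x2)) ∧ ((x1 ∧ x2) → x3)   — eliminate ↔
≡ (¬x3 ∨ (x1 ∧ x2)) ∧ ((x1 ∧ x2) → x3)   — eliminate →
≡ (¬x3 ∨ (x1 ∧ x2)) ∧ (¬(x1 ∧ x2) ∨ x3)   — eliminate →
≡ (¬x3 ∨ (x1 ∧ x2)) ∧ (¬x1 ∨ ¬x2 ∨ x3)   — De Morgan
≡ (¬x3 ∧ ¬x1) ∨ (¬x3 ∧ ¬x2) ∨ (¬x3 ∧ x3) ∨ (x1 ∧ x2 ∧ ¬x1) ∨ (x1 ∧ x2 ∧ ¬x2) ∨ (x1 ∧ x2 ∧ x3)   — distribute ∧ over ∨
≡ (¬x3 ∧ ¬x1) ∨ (¬x3 ∧ ¬x2) ∨ (x1 ∧ x2 ∧ x3)   — simplify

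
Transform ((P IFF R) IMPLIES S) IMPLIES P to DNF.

((P IFF R) IMPLIES S) IMPLIES P
⇔ NOT ((P IFF R) IMPLIES S) OR P   — eliminate IMPLIES
⇔ NOT (NOT (P IFF R) OR S) OR P   — eliminate IMPLIES
⇔ NOT (NOT ((P IMPLIES R) AND (R IMPLIES P)) OR S) OR P   — eliminate IFF
⇔ NOT (NOT ((NOT P OR R) AND (R IMPLIES P)) OR S) OR P   — eliminate IMPLIES
⇔ NOT (NOT ((NOT P OR R) AND (NOT R OR P)) OR S) OR P   — eliminate IMPLIES
⇔ (NOT NOT ((NOT P OR R) AND (NOT R OR P)) AND NOT S) OR P   — De Morgan
⇔ ((NOT P OR R) AND (NOT R OR P) AND NOT S) OR P   — double negation
⇔ (NOT P AND NOT R AND NOT S) OR (NOT P AND P AND NOT S) OR (R AND NOT R AND NOT S) OR (R AND P AND NOT S) OR P   — distribute AND over OR
⇔ (NOT P AND NOT R AND NOT S) OR P   — simplify

(NOT P AND NOT R AND NOT S) OR P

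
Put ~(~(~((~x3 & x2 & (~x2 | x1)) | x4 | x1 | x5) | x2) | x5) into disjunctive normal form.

~(~(~((~x3 & x2 & (~x2 | x1)) | x4 | x1 | x5) | x2) | x5)
≡ ~~(~((~x3 & x2 & (~x2 | x1)) | x4 | x1 | x5) | x2) & ~x5   (De Morgan)
≡ (~((~x3 & x2 & (~x2 | x1)) | x4 | x1 | x5) | x2) & ~x5   (double negation)
≡ ((~(~x3 & x2 & (~x2 | x1)) & ~x4 & ~x1 & ~x5) | x2) & ~x5   (De Morgan)
≡ (((~~x3 | ~x2 | ~(~x2 | x1)) & ~x4 & ~x1 & ~x5) | x2) & ~x5   (De Morgan)
≡ (((x3 | ~x2 | ~(~x2 | x1)) & ~x4 & ~x1 & ~x5) | x2) & ~x5   (double negation)
≡ (((x3 | ~x2 | (~~x2 & ~x1)) & ~x4 & ~x1 & ~x5) | x2) & ~x5   (De Morgan)
≡ (((x3 | ~x2 | (x2 & ~x1)) & ~x4 & ~x1 & ~x5) | x2) & ~x5   (double negation)
≡ (x3 & ~x4 & ~x1 & ~x5 & ~x5) | (~x2 & ~x4 & ~x1 & ~x5 & ~x5) | (x2 & ~x1 & ~x4 & ~x1 & ~x5 & ~x5) | (x2 & ~x5)   (distribute & over |)
≡ (x3 & ~x4 & ~x1 & ~x5) | (~x2 & ~x4 & ~x1 & ~x5) | (x2 & ~x5)   (simplify)

(x3 & ~x4 & ~x1 & ~x5) | (~x2 & ~x4 & ~x1 & ~x5) | (x2 & ~x5)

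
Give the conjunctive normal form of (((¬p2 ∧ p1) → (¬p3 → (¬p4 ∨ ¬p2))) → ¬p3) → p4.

(((¬p2 ∧ p1) → (¬p3 → (¬p4 ∨ ¬p2))) → ¬p3) → p4
≡ ¬(((¬p2 ∧ p1) → (¬p3 → (¬p4 ∨ ¬p2))) → ¬p3) ∨ p4
≡ ¬(¬((¬p2 ∧ p1) → (¬p3 → (¬p4 ∨ ¬p2))) ∨ ¬p3) ∨ p4
≡ ¬(¬(¬(¬p2 ∧ p1) ∨ (¬p3 → (¬p4 ∨ ¬p2))) ∨ ¬p3) ∨ p4
≡ ¬(¬(¬(¬p2 ∧ p1) ∨ ¬¬p3 ∨ ¬p4 ∨ ¬p2) ∨ ¬p3) ∨ p4
≡ (¬¬(¬(¬p2 ∧ p1) ∨ ¬¬p3 ∨ ¬p4 ∨ ¬p2) ∧ ¬¬p3) ∨ p4
≡ ((¬(¬p2 ∧ p1) ∨ ¬¬p3 ∨ ¬p4 ∨ ¬p2) ∧ ¬¬p3) ∨ p4
≡ ((¬¬p2 ∨ ¬p1 ∨ ¬¬p3 ∨ ¬p4 ∨ ¬p2) ∧ ¬¬p3) ∨ p4
≡ ((p2 ∨ ¬p1 ∨ ¬¬p3 ∨ ¬p4 ∨ ¬p2) ∧ ¬¬p3) ∨ p4
≡ ((p2 ∨ ¬p1 ∨ p3 ∨ ¬p4 ∨ ¬p2) ∧ ¬¬p3) ∨ p4
≡ ((p2 ∨ ¬p1 ∨ p3 ∨ ¬p4 ∨ ¬p2) ∧ p3) ∨ p4
≡ (p2 ∨ ¬p1 ∨ p3 ∨ ¬p4 ∨ ¬p2 ∨ p4) ∧ (p3 ∨ p4)
≡ p3 ∨ p4

p3 ∨ p4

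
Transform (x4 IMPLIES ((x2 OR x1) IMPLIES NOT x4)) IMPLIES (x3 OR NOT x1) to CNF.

(x4 IMPLIES ((x2 OR x1) IMPLIES NOT x4)) IMPLIES (x3 OR NOT x1)
≡ NOT (x4 IMPLIES ((x2 OR x1) IMPLIES NOT x4)) OR x3 OR NOT x1
≡ NOT (NOT x4 OR ((x2 OR x1) IMPLIES NOT x4)) OR x3 OR NOT x1
≡ NOT (NOT x4 OR NOT (x2 OR x1) OR NOT x4) OR x3 OR NOT x1
≡ (NOT NOT x4 AND NOT NOT (x2 OR x1) AND NOT NOT x4) OR x3 OR NOT x1
≡ (x4 AND NOT NOT (x2 OR x1) AND NOT NOT x4) OR x3 OR NOT x1
≡ (x4 AND (x2 OR x1) AND NOT NOT x4) OR x3 OR NOT x1
≡ (x4 AND (x2 OR x1) AND x4) OR x3 OR NOT x1
≡ (x4 OR x3 OR NOT x1) AND (x2 OR x1 OR x3 OR NOT x1) AND (x4 OR x3 OR NOT x1)
≡ x4 OR x3 OR NOT x1

x4 OR x3 OR NOT x1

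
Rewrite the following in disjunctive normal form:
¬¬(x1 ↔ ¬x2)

¬¬(x1 ↔ ¬x2)
= ¬¬((x1 → ¬x2) ∧ (¬x2 → x1))   [eliminate ↔]
= ¬¬((¬x1 ∨ ¬x2) ∧ (¬x2 → x1))   [eliminate →]
= ¬¬((¬x1 ∨ ¬x2) ∧ (¬¬x2 ∨ x1))   [eliminate →]
= (¬x1 ∨ ¬x2) ∧ (¬¬x2 ∨ x1)   [double negation]
= (¬x1 ∨ ¬x2) ∧ (x2 ∨ x1)   [double negation]
= (¬x1 ∧ x2) ∨ (¬x1 ∧ x1) ∨ (¬x2 ∧ x2) ∨ (¬x2 ∧ x1)   [distribute ∧ over ∨]
= (¬x1 ∧ x2) ∨ (¬x2 ∧ x1)   [simplify]

(¬x1 ∧ x2) ∨ (¬x2 ∧ x1)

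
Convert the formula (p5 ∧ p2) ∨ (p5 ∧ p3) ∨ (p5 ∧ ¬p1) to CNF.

p5 ∧ (p2 ∨ p3 ∨ ¬p1)

(p5 ∧ p2) ∨ (p5 ∧ p3) ∨ (p5 ∧ ¬p1)
⇔ (p5 ∨ p5 ∨ p5) ∧ (p5 ∨ p5 ∨ ¬p1) ∧ (p5 ∨ p3 ∨ p5) ∧ (p5 ∨ p3 ∨ ¬p1) ∧ (p2 ∨ p5 ∨ p5) ∧ (p2 ∨ p5 ∨ ¬p1) ∧ (p2 ∨ p3 ∨ p5) ∧ (p2 ∨ p3 ∨ ¬p1)   [distribute ∨ over ∧]
⇔ p5 ∧ (p2 ∨ p3 ∨ ¬p1)   [simplify]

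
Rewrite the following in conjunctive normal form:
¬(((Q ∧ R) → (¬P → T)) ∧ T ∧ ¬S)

¬T ∨ S

¬(((Q ∧ R) → (¬P → T)) ∧ T ∧ ¬S)
≡ ¬((¬(Q ∧ R) ∨ (¬P → T)) ∧ T ∧ ¬S)   [eliminate →]
≡ ¬((¬(Q ∧ R) ∨ ¬¬P ∨ T) ∧ T ∧ ¬S)   [eliminate →]
≡ ¬(¬(Q ∧ R) ∨ ¬¬P ∨ T) ∨ ¬T ∨ ¬¬S   [De Morgan]
≡ (¬¬(Q ∧ R) ∧ ¬¬¬P ∧ ¬T) ∨ ¬T ∨ ¬¬S   [De Morgan]
≡ (Q ∧ R ∧ ¬¬¬P ∧ ¬T) ∨ ¬T ∨ ¬¬S   [double negation]
≡ (Q ∧ R ∧ ¬P ∧ ¬T) ∨ ¬T ∨ ¬¬S   [double negation]
≡ (Q ∧ R ∧ ¬P ∧ ¬T) ∨ ¬T ∨ S   [double negation]
≡ (Q ∨ ¬T ∨ S) ∧ (R ∨ ¬T ∨ S) ∧ (¬P ∨ ¬T ∨ S) ∧ (¬T ∨ ¬T ∨ S)   [distribute ∨ over ∧]
≡ ¬T ∨ S   [simplify]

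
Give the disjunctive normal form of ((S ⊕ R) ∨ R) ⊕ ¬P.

(S ∧ ¬R ∧ P) ∨ (R ∧ P) ∨ (¬S ∧ ¬R ∧ ¬P)

((S ⊕ R) ∨ R) ⊕ ¬P
≡ (((S ⊕ R) ∨ R) ∧ ¬¬P) ∨ (¬((S ⊕ R) ∨ R) ∧ ¬P)   [expand ⊕]
≡ (((S ∧ ¬R) ∨ (¬S ∧ R) ∨ R) ∧ ¬¬P) ∨ (¬((S ⊕ R) ∨ R) ∧ ¬P)   [expand ⊕]
≡ (((S ∧ ¬R) ∨ (¬S ∧ R) ∨ R) ∧ ¬¬P) ∨ (¬((S ∧ ¬R) ∨ (¬S ∧ R) ∨ R) ∧ ¬P)   [expand ⊕]
≡ (((S ∧ ¬R) ∨ (¬S ∧ R) ∨ R) ∧ P) ∨ (¬((S ∧ ¬R) ∨ (¬S ∧ R) ∨ R) ∧ ¬P)   [double negation]
≡ (((S ∧ ¬R) ∨ (¬S ∧ R) ∨ R) ∧ P) ∨ (¬(S ∧ ¬R) ∧ ¬(¬S ∧ R) ∧ ¬R ∧ ¬P)   [De Morgan]
≡ (((S ∧ ¬R) ∨ (¬S ∧ R) ∨ R) ∧ P) ∨ ((¬S ∨ ¬¬R) ∧ ¬(¬S ∧ R) ∧ ¬R ∧ ¬P)   [De Morgan]
≡ (((S ∧ ¬R) ∨ (¬S ∧ R) ∨ R) ∧ P) ∨ ((¬S ∨ R) ∧ ¬(¬S ∧ R) ∧ ¬R ∧ ¬P)   [double negation]
≡ (((S ∧ ¬R) ∨ (¬S ∧ R) ∨ R) ∧ P) ∨ ((¬S ∨ R) ∧ (¬¬S ∨ ¬R) ∧ ¬R ∧ ¬P)   [De Morgan]
≡ (((S ∧ ¬R) ∨ (¬S ∧ R) ∨ R) ∧ P) ∨ ((¬S ∨ R) ∧ (S ∨ ¬R) ∧ ¬R ∧ ¬P)   [double negation]
≡ (S ∧ ¬R ∧ P) ∨ (¬S ∧ R ∧ P) ∨ (R ∧ P) ∨ (¬S ∧ S ∧ ¬R ∧ ¬P) ∨ (¬S ∧ ¬R ∧ ¬R ∧ ¬P) ∨ (R ∧ S ∧ ¬R ∧ ¬P) ∨ (R ∧ ¬R ∧ ¬R ∧ ¬P)   [distribute ∧ over ∨]
≡ (S ∧ ¬R ∧ P) ∨ (R ∧ P) ∨ (¬S ∧ ¬R ∧ ¬P)   [simplify]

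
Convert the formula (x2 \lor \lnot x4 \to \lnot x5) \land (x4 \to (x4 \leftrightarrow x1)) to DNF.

\lnot x2 \land x4 \land x1 \lor \lnot x5 \land \lnot x4 \lor \lnot x5 \land x1 \land x4

(x2 \lor \lnot x4 \to \lnot x5) \land (x4 \to (x4 \leftrightarrow x1))
≡ (\lnot (x2 \lor \lnot x4) \lor \lnot x5) \land (x4 \to (x4 \leftrightarrow x1))
≡ (\lnot (x2 \lor \lnot x4) \lor \lnot x5) \land (\lnot x4 \lor (x4 \leftrightarrow x1))
≡ (\lnot (x2 \lor \lnot x4) \lor \lnot x5) \land (\lnot x4 \lor (x4 \to x1) \land (x1 \to x4))
≡ (\lnot (x2 \lor \lnot x4) \lor \lnot x5) \land (\lnot x4 \lor (\lnot x4 \lor x1) \land (x1 \to x4))
≡ (\lnot (x2 \lor \lnot x4) \lor \lnot x5) \land (\lnot x4 \lor (\lnot x4 \lor x1) \land (\lnot x1 \lor x4))
≡ (\lnot x2 \land \lnot \lnot x4 \lor \lnot x5) \land (\lnot x4 \lor (\lnot x4 \lor x1) \land (\lnot x1 \lor x4))
≡ (\lnot x2 \land x4 \lor \lnot x5) \land (\lnot x4 \lor (\lnot x4 \lor x1) \land (\lnot x1 \lor x4))
≡ \lnot x2 \land x4 \land \lnot x4 \lor \lnot x2 \land x4 \land \lnot x4 \land \lnot x1 \lor \lnot x2 \land x4 \land \lnot x4 \land x4 \lor \lnot x2 \land x4 \land x1 \land \lnot x1 \lor \lnot x2 \land x4 \land x1 \land x4 \lor \lnot x5 \land \lnot x4 \lor \lnot x5 \land \lnot x4 \land \lnot x1 \lor \lnot x5 \land \lnot x4 \land x4 \lor \lnot x5 \land x1 \land \lnot x1 \lor \lnot x5 \land x1 \land x4
≡ \lnot x2 \land x4 \land x1 \lor \lnot x5 \land \lnot x4 \lor \lnot x5 \land x1 \land x4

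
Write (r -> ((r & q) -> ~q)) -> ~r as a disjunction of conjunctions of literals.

(r -> ((r & q) -> ~q)) -> ~r
⇔ ~(r -> ((r & q) -> ~q)) | ~r
⇔ ~(~r | ((r & q) -> ~q)) | ~r
⇔ ~(~r | ~(r & q) | ~q) | ~r
⇔ (~~r & ~~(r & q) & ~~q) | ~r
⇔ (r & ~~(r & q) & ~~q) | ~r
⇔ (r & r & q & ~~q) | ~r
⇔ (r & r & q & q) | ~r
⇔ (r & q) | ~r

(r & q) | ~r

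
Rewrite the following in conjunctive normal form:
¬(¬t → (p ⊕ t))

¬t ∧ (¬p ∨ t)

¬(¬t → (p ⊕ t))
⇔ ¬(¬¬t ∨ (p ⊕ t))   (eliminate →)
⇔ ¬(¬¬t ∨ ((p ∨ t) ∧ ¬(p ∧ t)))   (expand ⊕)
⇔ ¬¬¬t ∧ ¬((p ∨ t) ∧ ¬(p ∧ t))   (De Morgan)
⇔ ¬t ∧ ¬((p ∨ t) ∧ ¬(p ∧ t))   (double negation)
⇔ ¬t ∧ (¬(p ∨ t) ∨ ¬¬(p ∧ t))   (De Morgan)
⇔ ¬t ∧ ((¬p ∧ ¬t) ∨ ¬¬(p ∧ t))   (De Morgan)
⇔ ¬t ∧ ((¬p ∧ ¬t) ∨ (p ∧ t))   (double negation)
⇔ ¬t ∧ (¬p ∨ p) ∧ (¬p ∨ t) ∧ (¬t ∨ p) ∧ (¬t ∨ t)   (distribute ∨ over ∧)
⇔ ¬t ∧ (¬p ∨ t)   (simplify)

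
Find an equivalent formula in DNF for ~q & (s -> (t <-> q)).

(~q & ~s) | (~q & ~t)

~q & (s -> (t <-> q))
⇔ ~q & (~s | (t <-> q))   [eliminate ->]
⇔ ~q & (~s | ((t -> q) & (q -> t)))   [eliminate <->]
⇔ ~q & (~s | ((~t | q) & (q -> t)))   [eliminate ->]
⇔ ~q & (~s | ((~t | q) & (~q | t)))   [eliminate ->]
⇔ (~q & ~s) | (~q & ~t & ~q) | (~q & ~t & t) | (~q & q & ~q) | (~q & q & t)   [distribute & over |]
⇔ (~q & ~s) | (~q & ~t)   [simplify]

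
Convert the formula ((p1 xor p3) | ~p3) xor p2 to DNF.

((p1 xor p3) | ~p3) xor p2
≡ (((p1 xor p3) | ~p3) & ~p2) | (~((p1 xor p3) | ~p3) & p2)   [expand xor]
≡ (((p1 & ~p3) | (~p1 & p3) | ~p3) & ~p2) | (~((p1 xor p3) | ~p3) & p2)   [expand xor]
≡ (((p1 & ~p3) | (~p1 & p3) | ~p3) & ~p2) | (~((p1 & ~p3) | (~p1 & p3) | ~p3) & p2)   [expand xor]
≡ (((p1 & ~p3) | (~p1 & p3) | ~p3) & ~p2) | (~(p1 & ~p3) & ~(~p1 & p3) & ~~p3 & p2)   [De Morgan]
≡ (((p1 & ~p3) | (~p1 & p3) | ~p3) & ~p2) | ((~p1 | ~~p3) & ~(~p1 & p3) & ~~p3 & p2)   [De Morgan]
≡ (((p1 & ~p3) | (~p1 & p3) | ~p3) & ~p2) | ((~p1 | p3) & ~(~p1 & p3) & ~~p3 & p2)   [double negation]
≡ (((p1 & ~p3) | (~p1 & p3) | ~p3) & ~p2) | ((~p1 | p3) & (~~p1 | ~p3) & ~~p3 & p2)   [De Morgan]
≡ (((p1 & ~p3) | (~p1 & p3) | ~p3) & ~p2) | ((~p1 | p3) & (p1 | ~p3) & ~~p3 & p2)   [double negation]
≡ (((p1 & ~p3) | (~p1 & p3) | ~p3) & ~p2) | ((~p1 | p3) & (p1 | ~p3) & p3 & p2)   [double negation]
≡ (p1 & ~p3 & ~p2) | (~p1 & p3 & ~p2) | (~p3 & ~p2) | (~p1 & p1 & p3 & p2) | (~p1 & ~p3 & p3 & p2) | (p3 & p1 & p3 & p2) | (p3 & ~p3 & p3 & p2)   [distribute & over |]
≡ (~p1 & p3 & ~p2) | (~p3 & ~p2) | (p3 & p1 & p2)   [simplify]

(~p1 & p3 & ~p2) | (~p3 & ~p2) | (p3 & p1 & p2)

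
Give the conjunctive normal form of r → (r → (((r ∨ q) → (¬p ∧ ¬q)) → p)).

¬r ∨ p ∨ q

r → (r → (((r ∨ q) → (¬p ∧ ¬q)) → p))
≡ ¬r ∨ (r → (((r ∨ q) → (¬p ∧ ¬q)) → p))   [eliminate →]
≡ ¬r ∨ ¬r ∨ (((r ∨ q) → (¬p ∧ ¬q)) → p)   [eliminate →]
≡ ¬r ∨ ¬r ∨ ¬((r ∨ q) → (¬p ∧ ¬q)) ∨ p   [eliminate →]
≡ ¬r ∨ ¬r ∨ ¬(¬(r ∨ q) ∨ (¬p ∧ ¬q)) ∨ p   [eliminate →]
≡ ¬r ∨ ¬r ∨ (¬¬(r ∨ q) ∧ ¬(¬p ∧ ¬q)) ∨ p   [De Morgan]
≡ ¬r ∨ ¬r ∨ ((r ∨ q) ∧ ¬(¬p ∧ ¬q)) ∨ p   [double negation]
≡ ¬r ∨ ¬r ∨ ((r ∨ q) ∧ (¬¬p ∨ ¬¬q)) ∨ p   [De Morgan]
≡ ¬r ∨ ¬r ∨ ((r ∨ q) ∧ (p ∨ ¬¬q)) ∨ p   [double negation]
≡ ¬r ∨ ¬r ∨ ((r ∨ q) ∧ (p ∨ q)) ∨ p   [double negation]
≡ (¬r ∨ ¬r ∨ r ∨ q ∨ p) ∧ (¬r ∨ ¬r ∨ p ∨ q ∨ p)   [distribute ∨ over ∧]
≡ ¬r ∨ p ∨ q   [simplify]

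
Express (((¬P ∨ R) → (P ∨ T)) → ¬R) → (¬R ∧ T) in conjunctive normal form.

(((¬P ∨ R) → (P ∨ T)) → ¬R) → (¬R ∧ T)
≡ ¬(((¬P ∨ R) → (P ∨ T)) → ¬R) ∨ (¬R ∧ T)   [eliminate →]
≡ ¬(¬((¬P ∨ R) → (P ∨ T)) ∨ ¬R) ∨ (¬R ∧ T)   [eliminate →]
≡ ¬(¬(¬(¬P ∨ R) ∨ P ∨ T) ∨ ¬R) ∨ (¬R ∧ T)   [eliminate →]
≡ (¬¬(¬(¬P ∨ R) ∨ P ∨ T) ∧ ¬¬R) ∨ (¬R ∧ T)   [De Morgan]
≡ ((¬(¬P ∨ R) ∨ P ∨ T) ∧ ¬¬R) ∨ (¬R ∧ T)   [double negation]
≡ (((¬¬P ∧ ¬R) ∨ P ∨ T) ∧ ¬¬R) ∨ (¬R ∧ T)   [De Morgan]
≡ (((P ∧ ¬R) ∨ P ∨ T) ∧ ¬¬R) ∨ (¬R ∧ T)   [double negation]
≡ (((P ∧ ¬R) ∨ P ∨ T) ∧ R) ∨ (¬R ∧ T)   [double negation]
≡ (P ∨ P ∨ T ∨ ¬R) ∧ (P ∨ P ∨ T ∨ T) ∧ (¬R ∨ P ∨ T ∨ ¬R) ∧ (¬R ∨ P ∨ T ∨ T) ∧ (R ∨ ¬R) ∧ (R ∨ T)   [distribute ∨ over ∧]
≡ (P ∨ T) ∧ (R ∨ T)   [simplify]

(P ∨ T) ∧ (R ∨ T)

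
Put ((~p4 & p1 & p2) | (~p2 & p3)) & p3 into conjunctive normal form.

(~p4 | ~p2) & (p1 | ~p2) & p3

((~p4 & p1 & p2) | (~p2 & p3)) & p3
≡ (~p4 | ~p2) & (~p4 | p3) & (p1 | ~p2) & (p1 | p3) & (p2 | ~p2) & (p2 | p3) & p3   — distribute | over &
≡ (~p4 | ~p2) & (p1 | ~p2) & p3   — simplify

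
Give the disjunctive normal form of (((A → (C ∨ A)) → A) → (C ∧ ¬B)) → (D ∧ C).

(A ∧ ¬C) ∨ (A ∧ B) ∨ (D ∧ C)

(((A → (C ∨ A)) → A) → (C ∧ ¬B)) → (D ∧ C)
⇔ ¬(((A → (C ∨ A)) → A) → (C ∧ ¬B)) ∨ (D ∧ C)   [eliminate →]
⇔ ¬(¬((A → (C ∨ A)) → A) ∨ (C ∧ ¬B)) ∨ (D ∧ C)   [eliminate →]
⇔ ¬(¬(¬(A → (C ∨ A)) ∨ A) ∨ (C ∧ ¬B)) ∨ (D ∧ C)   [eliminate →]
⇔ ¬(¬(¬(¬A ∨ C ∨ A) ∨ A) ∨ (C ∧ ¬B)) ∨ (D ∧ C)   [eliminate →]
⇔ (¬¬(¬(¬A ∨ C ∨ A) ∨ A) ∧ ¬(C ∧ ¬B)) ∨ (D ∧ C)   [De Morgan]
⇔ ((¬(¬A ∨ C ∨ A) ∨ A) ∧ ¬(C ∧ ¬B)) ∨ (D ∧ C)   [double negation]
⇔ (((¬¬A ∧ ¬C ∧ ¬A) ∨ A) ∧ ¬(C ∧ ¬B)) ∨ (D ∧ C)   [De Morgan]
⇔ (((A ∧ ¬C ∧ ¬A) ∨ A) ∧ ¬(C ∧ ¬B)) ∨ (D ∧ C)   [double negation]
⇔ (((A ∧ ¬C ∧ ¬A) ∨ A) ∧ (¬C ∨ ¬¬B)) ∨ (D ∧ C)   [De Morgan]
⇔ (((A ∧ ¬C ∧ ¬A) ∨ A) ∧ (¬C ∨ B)) ∨ (D ∧ C)   [double negation]
⇔ (A ∧ ¬C ∧ ¬A ∧ ¬C) ∨ (A ∧ ¬C ∧ ¬A ∧ B) ∨ (A ∧ ¬C) ∨ (A ∧ B) ∨ (D ∧ C)   [distribute ∧ over ∨]
⇔ (A ∧ ¬C) ∨ (A ∧ B) ∨ (D ∧ C)   [simplify]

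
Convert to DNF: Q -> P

Q -> P
⇔ ~Q | P   — eliminate ->

~Q | P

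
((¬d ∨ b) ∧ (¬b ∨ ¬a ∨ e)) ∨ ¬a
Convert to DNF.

(¬d ∧ ¬b) ∨ (¬d ∧ e) ∨ (b ∧ e) ∨ ¬a

((¬d ∨ b) ∧ (¬b ∨ ¬a ∨ e)) ∨ ¬a
⇔ (¬d ∧ ¬b) ∨ (¬d ∧ ¬a) ∨ (¬d ∧ e) ∨ (b ∧ ¬b) ∨ (b ∧ ¬a) ∨ (b ∧ e) ∨ ¬a   [distribute ∧ over ∨]
⇔ (¬d ∧ ¬b) ∨ (¬d ∧ e) ∨ (b ∧ e) ∨ ¬a   [simplify]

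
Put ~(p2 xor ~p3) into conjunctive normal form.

(~p2 | ~p3) & (p3 | p2)

~(p2 xor ~p3)
= ~((p2 | ~p3) & ~(p2 & ~p3))   [expand xor]
= ~(p2 | ~p3) | ~~(p2 & ~p3)   [De Morgan]
= (~p2 & ~~p3) | ~~(p2 & ~p3)   [De Morgan]
= (~p2 & p3) | ~~(p2 & ~p3)   [double negation]
= (~p2 & p3) | (p2 & ~p3)   [double negation]
= (~p2 | p2) & (~p2 | ~p3) & (p3 | p2) & (p3 | ~p3)   [distribute | over &]
= (~p2 | ~p3) & (p3 | p2)   [simplify]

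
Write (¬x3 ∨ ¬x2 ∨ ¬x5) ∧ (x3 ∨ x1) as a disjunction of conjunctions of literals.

(¬x3 ∧ x1) ∨ (¬x2 ∧ x3) ∨ (¬x2 ∧ x1) ∨ (¬x5 ∧ x3) ∨ (¬x5 ∧ x1)

(¬x3 ∨ ¬x2 ∨ ¬x5) ∧ (x3 ∨ x1)
≡ (¬x3 ∧ x3) ∨ (¬x3 ∧ x1) ∨ (¬x2 ∧ x3) ∨ (¬x2 ∧ x1) ∨ (¬x5 ∧ x3) ∨ (¬x5 ∧ x1)   [distribute ∧ over ∨]
≡ (¬x3 ∧ x1) ∨ (¬x2 ∧ x3) ∨ (¬x2 ∧ x1) ∨ (¬x5 ∧ x3) ∨ (¬x5 ∧ x1)   [simplify]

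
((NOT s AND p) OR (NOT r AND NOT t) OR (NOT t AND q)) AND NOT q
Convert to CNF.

((NOT s AND p) OR (NOT r AND NOT t) OR (NOT t AND q)) AND NOT q
⇔ (NOT s OR NOT r OR NOT t) AND (NOT s OR NOT r OR q) AND (NOT s OR NOT t OR NOT t) AND (NOT s OR NOT t OR q) AND (p OR NOT r OR NOT t) AND (p OR NOT r OR q) AND (p OR NOT t OR NOT t) AND (p OR NOT t OR q) AND NOT q   [distribute OR over AND]
⇔ (NOT s OR NOT r OR q) AND (NOT s OR NOT t) AND (p OR NOT r OR q) AND (p OR NOT t) AND NOT q   [simplify]

(NOT s OR NOT r OR q) AND (NOT s OR NOT t) AND (p OR NOT r OR q) AND (p OR NOT t) AND NOT q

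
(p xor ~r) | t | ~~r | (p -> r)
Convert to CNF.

~p | r | t

(p xor ~r) | t | ~~r | (p -> r)
= ((p | ~r) & ~(p & ~r)) | t | ~~r | (p -> r)   (expand xor)
= ((p | ~r) & ~(p & ~r)) | t | ~~r | ~p | r   (eliminate ->)
= ((p | ~r) & (~p | ~~r)) | t | ~~r | ~p | r   (De Morgan)
= ((p | ~r) & (~p | r)) | t | ~~r | ~p | r   (double negation)
= ((p | ~r) & (~p | r)) | t | r | ~p | r   (double negation)
= (p | ~r | t | r | ~p | r) & (~p | r | t | r | ~p | r)   (distribute | over &)
= ~p | r | t   (simplify)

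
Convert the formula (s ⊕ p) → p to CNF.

(s ⊕ p) → p
⇔ ¬(s ⊕ p) ∨ p   (eliminate →)
⇔ ¬((s ∨ p) ∧ ¬(s ∧ p)) ∨ p   (expand ⊕)
⇔ ¬(s ∨ p) ∨ ¬¬(s ∧ p) ∨ p   (De Morgan)
⇔ (¬s ∧ ¬p) ∨ ¬¬(s ∧ p) ∨ p   (De Morgan)
⇔ (¬s ∧ ¬p) ∨ (s ∧ p) ∨ p   (double negation)
⇔ (¬s ∨ s ∨ p) ∧ (¬s ∨ p ∨ p) ∧ (¬p ∨ s ∨ p) ∧ (¬p ∨ p ∨ p)   (distribute ∨ over ∧)
⇔ ¬s ∨ p   (simplify)

¬s ∨ p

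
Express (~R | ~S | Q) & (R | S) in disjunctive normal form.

(~R & S) | (~S & R) | (Q & R) | (Q & S)

(~R | ~S | Q) & (R | S)
= (~R & R) | (~R & S) | (~S & R) | (~S & S) | (Q & R) | (Q & S)   (distribute & over |)
= (~R & S) | (~S & R) | (Q & R) | (Q & S)   (simplify)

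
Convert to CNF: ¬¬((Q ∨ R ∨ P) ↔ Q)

(¬R ∨ Q) ∧ (¬P ∨ Q)

¬¬((Q ∨ R ∨ P) ↔ Q)
⇔ ¬¬(((Q ∨ R ∨ P) → Q) ∧ (Q → (Q ∨ R ∨ P)))   [eliminate ↔]
⇔ ¬¬((¬(Q ∨ R ∨ P) ∨ Q) ∧ (Q → (Q ∨ R ∨ P)))   [eliminate →]
⇔ ¬¬((¬(Q ∨ R ∨ P) ∨ Q) ∧ (¬Q ∨ Q ∨ R ∨ P))   [eliminate →]
⇔ (¬(Q ∨ R ∨ P) ∨ Q) ∧ (¬Q ∨ Q ∨ R ∨ P)   [double negation]
⇔ ((¬Q ∧ ¬R ∧ ¬P) ∨ Q) ∧ (¬Q ∨ Q ∨ R ∨ P)   [De Morgan]
⇔ (¬Q ∨ Q) ∧ (¬R ∨ Q) ∧ (¬P ∨ Q) ∧ (¬Q ∨ Q ∨ R ∨ P)   [distribute ∨ over ∧]
⇔ (¬R ∨ Q) ∧ (¬P ∨ Q)   [simplify]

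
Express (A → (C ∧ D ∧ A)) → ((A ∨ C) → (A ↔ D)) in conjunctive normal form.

A ∨ ¬C ∨ ¬D

(A → (C ∧ D ∧ A)) → ((A ∨ C) → (A ↔ D))
= ¬(A → (C ∧ D ∧ A)) ∨ ((A ∨ C) → (A ↔ D))   [eliminate →]
= ¬(¬A ∨ (C ∧ D ∧ A)) ∨ ((A ∨ C) → (A ↔ D))   [eliminate →]
= ¬(¬A ∨ (C ∧ D ∧ A)) ∨ ¬(A ∨ C) ∨ (A ↔ D)   [eliminate →]
= ¬(¬A ∨ (C ∧ D ∧ A)) ∨ ¬(A ∨ C) ∨ ((A → D) ∧ (D → A))   [eliminate ↔]
= ¬(¬A ∨ (C ∧ D ∧ A)) ∨ ¬(A ∨ C) ∨ ((¬A ∨ D) ∧ (D → A))   [eliminate →]
= ¬(¬A ∨ (C ∧ D ∧ A)) ∨ ¬(A ∨ C) ∨ ((¬A ∨ D) ∧ (¬D ∨ A))   [eliminate →]
= (¬¬A ∧ ¬(C ∧ D ∧ A)) ∨ ¬(A ∨ C) ∨ ((¬A ∨ D) ∧ (¬D ∨ A))   [De Morgan]
= (A ∧ ¬(C ∧ D ∧ A)) ∨ ¬(A ∨ C) ∨ ((¬A ∨ D) ∧ (¬D ∨ A))   [double negation]
= (A ∧ (¬C ∨ ¬D ∨ ¬A)) ∨ ¬(A ∨ C) ∨ ((¬A ∨ D) ∧ (¬D ∨ A))   [De Morgan]
= (A ∧ (¬C ∨ ¬D ∨ ¬A)) ∨ (¬A ∧ ¬C) ∨ ((¬A ∨ D) ∧ (¬D ∨ A))   [De Morgan]
= (A ∨ ¬A ∨ ¬A ∨ D) ∧ (A ∨ ¬A ∨ ¬D ∨ A) ∧ (A ∨ ¬C ∨ ¬A ∨ D) ∧ (A ∨ ¬C ∨ ¬D ∨ A) ∧ (¬C ∨ ¬D ∨ ¬A ∨ ¬A ∨ ¬A ∨ D) ∧ (¬C ∨ ¬D ∨ ¬A ∨ ¬A ∨ ¬D ∨ A) ∧ (¬C ∨ ¬D ∨ ¬A ∨ ¬C ∨ ¬A ∨ D) ∧ (¬C ∨ ¬D ∨ ¬A ∨ ¬C ∨ ¬D ∨ A)   [distribute ∨ over ∧]
= A ∨ ¬C ∨ ¬D   [simplify]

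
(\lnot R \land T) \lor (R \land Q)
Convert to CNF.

(\lnot R \lor Q) \land (T \lor R) \land (T \lor Q)

(\lnot R \land T) \lor (R \land Q)
= (\lnot R \lor R) \land (\lnot R \lor Q) \land (T \lor R) \land (T \lor Q)   [distribute \lor over \land]
= (\lnot R \lor Q) \land (T \lor R) \land (T \lor Q)   [simplify]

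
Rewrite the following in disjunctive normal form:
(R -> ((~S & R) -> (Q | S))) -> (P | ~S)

(R -> ((~S & R) -> (Q | S))) -> (P | ~S)
⇔ ~(R -> ((~S & R) -> (Q | S))) | P | ~S   [eliminate ->]
⇔ ~(~R | ((~S & R) -> (Q | S))) | P | ~S   [eliminate ->]
⇔ ~(~R | ~(~S & R) | Q | S) | P | ~S   [eliminate ->]
⇔ (~~R & ~~(~S & R) & ~Q & ~S) | P | ~S   [De Morgan]
⇔ (R & ~~(~S & R) & ~Q & ~S) | P | ~S   [double negation]
⇔ (R & ~S & R & ~Q & ~S) | P | ~S   [double negation]
⇔ P | ~S   [simplify]

P | ~S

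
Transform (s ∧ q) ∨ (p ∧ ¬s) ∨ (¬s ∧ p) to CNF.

(s ∨ p) ∧ (q ∨ p) ∧ (q ∨ ¬s)

(s ∧ q) ∨ (p ∧ ¬s) ∨ (¬s ∧ p)
⇔ (s ∨ p ∨ ¬s) ∧ (s ∨ p ∨ p) ∧ (s ∨ ¬s ∨ ¬s) ∧ (s ∨ ¬s ∨ p) ∧ (q ∨ p ∨ ¬s) ∧ (q ∨ p ∨ p) ∧ (q ∨ ¬s ∨ ¬s) ∧ (q ∨ ¬s ∨ p)   (distribute ∨ over ∧)
⇔ (s ∨ p) ∧ (q ∨ p) ∧ (q ∨ ¬s)   (simplify)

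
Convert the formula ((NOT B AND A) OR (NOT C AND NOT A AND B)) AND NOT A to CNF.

((NOT B AND A) OR (NOT C AND NOT A AND B)) AND NOT A
≡ (NOT B OR NOT C) AND (NOT B OR NOT A) AND (NOT B OR B) AND (A OR NOT C) AND (A OR NOT A) AND (A OR B) AND NOT A   — distribute OR over AND
≡ (NOT B OR NOT C) AND (A OR NOT C) AND (A OR B) AND NOT A   — simplify

(NOT B OR NOT C) AND (A OR NOT C) AND (A OR B) AND NOT A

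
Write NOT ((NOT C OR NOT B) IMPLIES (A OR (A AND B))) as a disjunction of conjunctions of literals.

(NOT C AND NOT A) OR (NOT B AND NOT A)

NOT ((NOT C OR NOT B) IMPLIES (A OR (A AND B)))
≡ NOT (NOT (NOT C OR NOT B) OR A OR (A AND B))   (eliminate IMPLIES)
≡ NOT NOT (NOT C OR NOT B) AND NOT A AND NOT (A AND B)   (De Morgan)
≡ (NOT C OR NOT B) AND NOT A AND NOT (A AND B)   (double negation)
≡ (NOT C OR NOT B) AND NOT A AND (NOT A OR NOT B)   (De Morgan)
≡ (NOT C AND NOT A AND NOT A) OR (NOT C AND NOT A AND NOT B) OR (NOT B AND NOT A AND NOT A) OR (NOT B AND NOT A AND NOT B)   (distribute AND over OR)
≡ (NOT C AND NOT A) OR (NOT B AND NOT A)   (simplify)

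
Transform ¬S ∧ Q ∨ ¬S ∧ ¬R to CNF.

¬S ∧ (Q ∨ ¬R)

¬S ∧ Q ∨ ¬S ∧ ¬R
≡ (¬S ∨ ¬S) ∧ (¬S ∨ ¬R) ∧ (Q ∨ ¬S) ∧ (Q ∨ ¬R)   [distribute ∨ over ∧]
≡ ¬S ∧ (Q ∨ ¬R)   [simplify]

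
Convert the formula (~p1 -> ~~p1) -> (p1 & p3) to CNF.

(~p1 -> ~~p1) -> (p1 & p3)
⇔ ~(~p1 -> ~~p1) | (p1 & p3)   — eliminate ->
⇔ ~(~~p1 | ~~p1) | (p1 & p3)   — eliminate ->
⇔ (~~~p1 & ~~~p1) | (p1 & p3)   — De Morgan
⇔ (~p1 & ~~~p1) | (p1 & p3)   — double negation
⇔ (~p1 & ~p1) | (p1 & p3)   — double negation
⇔ (~p1 | p1) & (~p1 | p3) & (~p1 | p1) & (~p1 | p3)   — distribute | over &
⇔ ~p1 | p3   — simplify

~p1 | p3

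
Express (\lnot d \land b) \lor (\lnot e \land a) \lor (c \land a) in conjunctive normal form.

(\lnot d \land b) \lor (\lnot e \land a) \lor (c \land a)
≡ (\lnot d \lor \lnot e \lor c) \land (\lnot d \lor \lnot e \lor a) \land (\lnot d \lor a \lor c) \land (\lnot d \lor a \lor a) \land (b \lor \lnot e \lor c) \land (b \lor \lnot e \lor a) \land (b \lor a \lor c) \land (b \lor a \lor a)   [distribute \lor over \land]
≡ (\lnot d \lor \lnot e \lor c) \land (\lnot d \lor a) \land (b \lor \lnot e \lor c) \land (b \lor a)   [simplify]

(\lnot d \lor \lnot e \lor c) \land (\lnot d \lor a) \land (b \lor \lnot e \lor c) \land (b \lor a)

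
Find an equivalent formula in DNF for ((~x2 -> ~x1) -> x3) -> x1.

(x2 & ~x3) | (~x1 & ~x3) | x1

((~x2 -> ~x1) -> x3) -> x1
= ~((~x2 -> ~x1) -> x3) | x1   [eliminate ->]
= ~(~(~x2 -> ~x1) | x3) | x1   [eliminate ->]
= ~(~(~~x2 | ~x1) | x3) | x1   [eliminate ->]
= (~~(~~x2 | ~x1) & ~x3) | x1   [De Morgan]
= ((~~x2 | ~x1) & ~x3) | x1   [double negation]
= ((x2 | ~x1) & ~x3) | x1   [double negation]
= (x2 & ~x3) | (~x1 & ~x3) | x1   [distribute & over |]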